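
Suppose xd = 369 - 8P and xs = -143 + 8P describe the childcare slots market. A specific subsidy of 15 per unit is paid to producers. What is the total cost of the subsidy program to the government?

Pre-subsidy: 369 - 8P = -143 + 8P gives P* = 32, x* = 113.
With the subsidy, sellers receive Ps = Pb + 15 for each unit, where Pb is the price buyers pay.
Supply in terms of Pb becomes xs = -143 + 8(Pb + 15) = -23 + 8Pb. Setting this equal to demand: 369 - 8Pb = -23 + 8Pb, so Pb = 24.5.
Sellers receive Ps = 24.5 + 15 = 39.5; x' = 369 − 8·24.5 = 173.
Government outlay = subsidy × quantity = 15 × 173 = 2595.

Government cost = 2595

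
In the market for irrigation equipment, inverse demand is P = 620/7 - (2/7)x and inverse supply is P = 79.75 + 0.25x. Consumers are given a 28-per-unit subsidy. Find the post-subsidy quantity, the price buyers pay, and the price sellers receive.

Pre-subsidy: 620/7 - (2/7)x = 79.75 + 0.25x gives x* = 247/15 and P* = 1258/15.
With the rebate, buyers effectively pay Pb = Ps − 28, where Ps is the price sellers receive.
On the curves, Pb = 620/7 - (2/7)x and Ps = 79.75 + 0.25x; the wedge Ps − Pb = 28 gives 79.75 + 0.25x − (620/7 - (2/7)x) = 28, so x' = 1031/15.
Then Pb = 620/7 − (2/7)·(1031/15) = 1034/15 and Ps = 79.75 + 0.25·(1031/15) = 1454/15.

x' = 1031/15; buyers pay 1034/15; sellers receive 1454/15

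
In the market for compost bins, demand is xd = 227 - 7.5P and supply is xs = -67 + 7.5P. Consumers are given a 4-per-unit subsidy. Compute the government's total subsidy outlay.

Government cost = 380

Pre-subsidy: 227 - 7.5P = -67 + 7.5P gives P* = 19.6, x* = 80.
With the rebate, buyers effectively pay Pb = Ps − 4, where Ps is the price sellers receive.
Demand in terms of Ps becomes xd = 227 − 7.5(Ps − 4) = 257 - 7.5Ps. Setting this equal to supply: 257 - 7.5Ps = -67 + 7.5Ps, so Ps = 21.6.
Buyers pay Pb = 21.6 − 4 = 17.6; x' = -67 + 7.5·21.6 = 95.
Government outlay = subsidy × quantity = 4 × 95 = 380.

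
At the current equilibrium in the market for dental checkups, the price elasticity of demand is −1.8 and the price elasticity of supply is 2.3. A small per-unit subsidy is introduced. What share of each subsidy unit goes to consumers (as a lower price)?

Consumer share = 23/41

For a small subsidy around the equilibrium, the benefit split depends on the relative slopes, which at a point are proportional to the elasticities.
Buyer share = εs/(εs + |εd|) = 2.3/(2.3 + 1.8) = 23/41; seller share = |εd|/(εs + |εd|) = 18/41.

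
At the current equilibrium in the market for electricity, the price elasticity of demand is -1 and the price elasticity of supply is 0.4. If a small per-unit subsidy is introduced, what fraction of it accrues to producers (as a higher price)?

For a small subsidy around the equilibrium, the benefit split depends on the relative slopes, which at a point are proportional to the elasticities.
Buyer share = εs/(εs + |εd|) = 0.4/(0.4 + 1) = 2/7; seller share = |εd|/(εs + |εd|) = 5/7.
So producers capture 5/7 of the subsidy.

Producer share = 5/7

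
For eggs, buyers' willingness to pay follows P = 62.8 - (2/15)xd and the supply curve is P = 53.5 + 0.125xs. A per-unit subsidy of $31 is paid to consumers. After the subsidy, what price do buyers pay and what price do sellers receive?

Buyers pay $42; sellers receive $73

Pre-subsidy: 62.8 - (2/15)x = 53.5 + 0.125x gives x* = 36 and P* = 58.
With the rebate, buyers effectively pay Pb = Ps − 31, where Ps is the price sellers receive.
On the curves, Pb = 62.8 - (2/15)x and Ps = 53.5 + 0.125x; the wedge Ps − Pb = 31 gives 53.5 + 0.125x − (62.8 - (2/15)x) = 31, so x' = 156.
Then Pb = 62.8 − (2/15)·156 = 42 and Ps = 53.5 + 0.125·156 = 73.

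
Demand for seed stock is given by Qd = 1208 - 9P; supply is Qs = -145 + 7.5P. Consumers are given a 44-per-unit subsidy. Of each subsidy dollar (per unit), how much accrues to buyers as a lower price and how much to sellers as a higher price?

Pre-subsidy: 1208 - 9P = -145 + 7.5P gives P* = 82, Q* = 470.
With the rebate, buyers effectively pay Pb = Ps − 44, where Ps is the price sellers receive.
Demand in terms of Ps becomes Qd = 1208 − 9(Ps − 44) = 1604 - 9Ps. Setting this equal to supply: 1604 - 9Ps = -145 + 7.5Ps, so Ps = 106.
Buyers pay Pb = 106 − 44 = 62; Q' = -145 + 7.5·106 = 650.
Buyers' price falls by P* − Pb = 82 − 62 = 20; sellers' price rises by Ps − P* = 106 − 82 = 24.

Buyers gain 20 per unit; sellers gain 24 per unit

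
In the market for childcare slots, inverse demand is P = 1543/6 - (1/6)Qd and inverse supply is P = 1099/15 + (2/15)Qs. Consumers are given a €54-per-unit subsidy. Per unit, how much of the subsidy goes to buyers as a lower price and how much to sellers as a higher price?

Pre-subsidy: 1543/6 - (1/6)Q = 1099/15 + (2/15)Q gives Q* = 613 and P* = 155.
With the rebate, buyers effectively pay Pb = Ps − 54, where Ps is the price sellers receive.
On the curves, Pb = 1543/6 - (1/6)Q and Ps = 1099/15 + (2/15)Q; the wedge Ps − Pb = 54 gives 1099/15 + (2/15)Q − (1543/6 - (1/6)Q) = 54, so Q' = 793.
Then Pb = 1543/6 − (1/6)·793 = 125 and Ps = 1099/15 + (2/15)·793 = 179.
Buyers' price falls by P* − Pb = 155 − 125 = 30; sellers' price rises by Ps − P* = 179 − 155 = 24.

Buyers gain €30 per unit; sellers gain €24 per unit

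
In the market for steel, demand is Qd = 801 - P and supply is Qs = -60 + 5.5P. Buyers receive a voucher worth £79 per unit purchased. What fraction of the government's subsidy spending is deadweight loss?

Pre-subsidy: 801 - P = -60 + 5.5P gives P* = 1722/13, Q* = 8691/13.
With the rebate, buyers effectively pay Pb = Ps − 79, where Ps is the price sellers receive.
Demand in terms of Ps becomes Qd = 801 − 1(Ps − 79) = 880 - Ps. Setting this equal to supply: 880 - Ps = -60 + 5.5Ps, so Ps = 1880/13.
Buyers pay Pb = 1880/13 − 79 = 853/13; Q' = -60 + 5.5·(1880/13) = 9560/13.
ΔCS = ½(8691/13 + 9560/13)(1722/13 − 853/13) = 15860119/338; ΔPS = ½(8691/13 + 9560/13)(1880/13 − 1722/13) = 1441829/169.
Government spending = 79 × 9560/13 = 755240/13.
DWL = ½ × 79 × (9560/13 − 8691/13) = 68651/26; fraction = (68651/26) / (755240/13) = 869/19120.

DWL / government spending = 869/19120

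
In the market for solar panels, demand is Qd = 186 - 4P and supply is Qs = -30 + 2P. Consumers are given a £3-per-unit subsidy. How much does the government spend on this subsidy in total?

Government cost = £138

Pre-subsidy: 186 - 4P = -30 + 2P gives P* = 36, Q* = 42.
With the rebate, buyers effectively pay Pb = Ps − 3, where Ps is the price sellers receive.
Demand in terms of Ps becomes Qd = 186 − 4(Ps − 3) = 198 - 4Ps. Setting this equal to supply: 198 - 4Ps = -30 + 2Ps, so Ps = 38.
Buyers pay Pb = 38 − 3 = 35; Q' = -30 + 2·38 = 46.
Government outlay = subsidy × quantity = 3 × 46 = 138.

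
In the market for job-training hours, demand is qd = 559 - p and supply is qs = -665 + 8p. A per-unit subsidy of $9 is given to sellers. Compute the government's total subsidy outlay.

Government cost = $3879

Pre-subsidy: 559 - p = -665 + 8p gives p* = 136, q* = 423.
With the subsidy, sellers receive ps = pb + 9 for each unit, where pb is the price buyers pay.
Supply in terms of pb becomes qs = -665 + 8(pb + 9) = -593 + 8pb. Setting this equal to demand: 559 - pb = -593 + 8pb, so pb = 128.
Sellers receive ps = 128 + 9 = 137; q' = 559 − 1·128 = 431.
Government outlay = subsidy × quantity = 9 × 431 = 3879.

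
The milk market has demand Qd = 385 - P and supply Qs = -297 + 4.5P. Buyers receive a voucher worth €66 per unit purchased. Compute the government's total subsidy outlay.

Pre-subsidy: 385 - P = -297 + 4.5P gives P* = 124, Q* = 261.
With the rebate, buyers effectively pay Pb = Ps − 66, where Ps is the price sellers receive.
Demand in terms of Ps becomes Qd = 385 − 1(Ps − 66) = 451 - Ps. Setting this equal to supply: 451 - Ps = -297 + 4.5Ps, so Ps = 136.
Buyers pay Pb = 136 − 66 = 70; Q' = -297 + 4.5·136 = 315.
Government outlay = subsidy × quantity = 66 × 315 = 20790.

Government cost = €20790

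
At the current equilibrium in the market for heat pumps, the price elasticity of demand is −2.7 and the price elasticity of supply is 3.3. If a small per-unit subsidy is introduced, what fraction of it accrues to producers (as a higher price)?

Producer share = 0.45

For a small subsidy around the equilibrium, the benefit split depends on the relative slopes, which at a point are proportional to the elasticities.
Buyer share = εs/(εs + |εd|) = 3.3/(3.3 + 2.7) = 0.55; seller share = |εd|/(εs + |εd|) = 0.45.
So producers capture 0.45 of the subsidy.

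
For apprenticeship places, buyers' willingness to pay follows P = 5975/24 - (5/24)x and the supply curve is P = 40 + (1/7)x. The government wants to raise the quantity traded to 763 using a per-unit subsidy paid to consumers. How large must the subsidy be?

At x = 763, from the demand curve buyers pay Pb = 5975/24 − (5/24)·763 = 90; from the supply curve sellers need Ps = 40 + (1/7)·763 = 149.
The subsidy must fill the gap: s = Ps − Pb = 149 − 90 = 59.

Required subsidy s = 59 per unit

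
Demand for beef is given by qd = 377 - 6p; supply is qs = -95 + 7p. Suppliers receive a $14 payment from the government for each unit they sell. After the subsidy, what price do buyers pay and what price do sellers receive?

Buyers pay 374/13; sellers receive 556/13

Pre-subsidy: 377 - 6p = -95 + 7p gives p* = 472/13, q* = 2069/13.
With the subsidy, sellers receive ps = pb + 14 for each unit, where pb is the price buyers pay.
Supply in terms of pb becomes qs = -95 + 7(pb + 14) = 3 + 7pb. Setting this equal to demand: 377 - 6pb = 3 + 7pb, so pb = 374/13.
Sellers receive ps = 374/13 + 14 = 556/13; q' = 377 − 6·(374/13) = 2657/13.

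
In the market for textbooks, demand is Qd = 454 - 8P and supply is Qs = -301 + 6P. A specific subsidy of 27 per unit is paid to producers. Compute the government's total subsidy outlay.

Pre-subsidy: 454 - 8P = -301 + 6P gives P* = 755/14, Q* = 158/7.
With the subsidy, sellers receive Ps = Pb + 27 for each unit, where Pb is the price buyers pay.
Supply in terms of Pb becomes Qs = -301 + 6(Pb + 27) = -139 + 6Pb. Setting this equal to demand: 454 - 8Pb = -139 + 6Pb, so Pb = 593/14.
Sellers receive Ps = 593/14 + 27 = 971/14; Q' = 454 − 8·(593/14) = 806/7.
Government outlay = subsidy × quantity = 27 × 806/7 = 21762/7.

Government cost = 21762/7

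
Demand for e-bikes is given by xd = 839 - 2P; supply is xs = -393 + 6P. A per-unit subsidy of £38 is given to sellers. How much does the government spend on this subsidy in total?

Pre-subsidy: 839 - 2P = -393 + 6P gives P* = 154, x* = 531.
With the subsidy, sellers receive Ps = Pb + 38 for each unit, where Pb is the price buyers pay.
Supply in terms of Pb becomes xs = -393 + 6(Pb + 38) = -165 + 6Pb. Setting this equal to demand: 839 - 2Pb = -165 + 6Pb, so Pb = 125.5.
Sellers receive Ps = 125.5 + 38 = 163.5; x' = 839 − 2·125.5 = 588.
Government outlay = subsidy × quantity = 38 × 588 = 22344.

Government cost = £22344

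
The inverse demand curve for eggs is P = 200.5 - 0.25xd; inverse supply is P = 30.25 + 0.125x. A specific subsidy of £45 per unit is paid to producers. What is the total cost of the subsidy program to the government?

Government cost = £25830

Pre-subsidy: 200.5 - 0.25x = 30.25 + 0.125x gives x* = 454 and P* = 87.
With the subsidy, sellers receive Ps = Pb + 45 for each unit, where Pb is the price buyers pay.
On the curves, Pb = 200.5 - 0.25x and Ps = 30.25 + 0.125x; the wedge Ps − Pb = 45 gives 30.25 + 0.125x − (200.5 - 0.25x) = 45, so x' = 574.
Then Pb = 200.5 − 0.25·574 = 57 and Ps = 30.25 + 0.125·574 = 102.
Government outlay = subsidy × quantity = 45 × 574 = 25830.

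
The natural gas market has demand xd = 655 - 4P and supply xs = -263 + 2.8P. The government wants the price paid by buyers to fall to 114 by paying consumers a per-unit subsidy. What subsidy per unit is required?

At a buyer price of 114, quantity demanded is 655 − 4·114 = 199.
Sellers supply 199 only when they receive Ps with -263 + 2.8·Ps = 199, i.e. Ps = 165.
s = Ps − Pb = 165 − 114 = 51.

Required subsidy s = 51 per unit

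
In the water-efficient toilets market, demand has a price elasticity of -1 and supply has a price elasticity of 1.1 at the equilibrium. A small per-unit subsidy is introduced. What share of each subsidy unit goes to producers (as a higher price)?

Producer share = 10/21

For a small subsidy around the equilibrium, the benefit split depends on the relative slopes, which at a point are proportional to the elasticities.
Buyer share = εs/(εs + |εd|) = 1.1/(1.1 + 1) = 11/21; seller share = |εd|/(εs + |εd|) = 10/21.
So producers capture 10/21 of the subsidy.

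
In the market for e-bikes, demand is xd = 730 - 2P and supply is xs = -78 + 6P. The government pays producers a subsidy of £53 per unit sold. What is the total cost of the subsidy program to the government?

Pre-subsidy: 730 - 2P = -78 + 6P gives P* = 101, x* = 528.
With the subsidy, sellers receive Ps = Pb + 53 for each unit, where Pb is the price buyers pay.
Supply in terms of Pb becomes xs = -78 + 6(Pb + 53) = 240 + 6Pb. Setting this equal to demand: 730 - 2Pb = 240 + 6Pb, so Pb = 61.25.
Sellers receive Ps = 61.25 + 53 = 114.25; x' = 730 − 2·61.25 = 607.5.
Government outlay = subsidy × quantity = 53 × 607.5 = 32197.5.

Government cost = £32197.5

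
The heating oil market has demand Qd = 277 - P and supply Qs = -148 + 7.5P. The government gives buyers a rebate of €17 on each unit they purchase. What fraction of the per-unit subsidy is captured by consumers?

Consumer share = 15/17

Pre-subsidy: 277 - P = -148 + 7.5P gives P* = 50, Q* = 227.
With the rebate, buyers effectively pay Pb = Ps − 17, where Ps is the price sellers receive.
Demand in terms of Ps becomes Qd = 277 − 1(Ps − 17) = 294 - Ps. Setting this equal to supply: 294 - Ps = -148 + 7.5Ps, so Ps = 52.
Buyers pay Pb = 52 − 17 = 35; Q' = -148 + 7.5·52 = 242.
Buyers' price falls by P* − Pb = 50 − 35 = 15; sellers' price rises by Ps − P* = 52 − 50 = 2.
So consumers capture 15/17 = 15/17 of each unit of subsidy.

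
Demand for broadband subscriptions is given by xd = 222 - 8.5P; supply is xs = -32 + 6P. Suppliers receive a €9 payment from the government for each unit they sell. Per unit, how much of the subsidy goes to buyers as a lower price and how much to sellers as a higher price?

Pre-subsidy: 222 - 8.5P = -32 + 6P gives P* = 508/29, x* = 2120/29.
With the subsidy, sellers receive Ps = Pb + 9 for each unit, where Pb is the price buyers pay.
Supply in terms of Pb becomes xs = -32 + 6(Pb + 9) = 22 + 6Pb. Setting this equal to demand: 222 - 8.5Pb = 22 + 6Pb, so Pb = 400/29.
Sellers receive Ps = 400/29 + 9 = 661/29; x' = 222 − 8.5·(400/29) = 3038/29.
Buyers' price falls by P* − Pb = 508/29 − 400/29 = 108/29; sellers' price rises by Ps − P* = 661/29 − 508/29 = 153/29.

Buyers gain 108/29 per unit; sellers gain 153/29 per unit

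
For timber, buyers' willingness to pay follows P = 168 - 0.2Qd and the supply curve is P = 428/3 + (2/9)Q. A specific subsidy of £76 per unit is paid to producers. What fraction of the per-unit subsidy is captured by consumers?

Consumer share = 9/19

Pre-subsidy: 168 - 0.2Q = 428/3 + (2/9)Q gives Q* = 60 and P* = 156.
With the subsidy, sellers receive Ps = Pb + 76 for each unit, where Pb is the price buyers pay.
On the curves, Pb = 168 - 0.2Q and Ps = 428/3 + (2/9)Q; the wedge Ps − Pb = 76 gives 428/3 + (2/9)Q − (168 - 0.2Q) = 76, so Q' = 240.
Then Pb = 168 − 0.2·240 = 120 and Ps = 428/3 + (2/9)·240 = 196.
Buyers' price falls by P* − Pb = 156 − 120 = 36; sellers' price rises by Ps − P* = 196 − 156 = 40.
So consumers capture 36/76 = 9/19 of each unit of subsidy.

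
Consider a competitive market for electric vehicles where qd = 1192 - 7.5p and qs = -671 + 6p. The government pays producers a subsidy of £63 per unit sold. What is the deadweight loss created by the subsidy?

Deadweight loss = £6615

Pre-subsidy: 1192 - 7.5p = -671 + 6p gives p* = 138, q* = 157.
With the subsidy, sellers receive ps = pb + 63 for each unit, where pb is the price buyers pay.
Supply in terms of pb becomes qs = -671 + 6(pb + 63) = -293 + 6pb. Setting this equal to demand: 1192 - 7.5pb = -293 + 6pb, so pb = 110.
Sellers receive ps = 110 + 63 = 173; q' = 1192 − 7.5·110 = 367.
The subsidy expands output by 367 − 157 = 210 past the efficient level; on those units the gap between marginal cost and willingness to pay runs from 0 up to 63.
DWL = ½ × 63 × 210 = 6615.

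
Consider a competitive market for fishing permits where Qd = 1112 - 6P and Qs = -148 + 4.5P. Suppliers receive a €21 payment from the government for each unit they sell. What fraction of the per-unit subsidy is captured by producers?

Producer share = 4/7

Pre-subsidy: 1112 - 6P = -148 + 4.5P gives P* = 120, Q* = 392.
With the subsidy, sellers receive Ps = Pb + 21 for each unit, where Pb is the price buyers pay.
Supply in terms of Pb becomes Qs = -148 + 4.5(Pb + 21) = -53.5 + 4.5Pb. Setting this equal to demand: 1112 - 6Pb = -53.5 + 4.5Pb, so Pb = 111.
Sellers receive Ps = 111 + 21 = 132; Q' = 1112 − 6·111 = 446.
Buyers' price falls by P* − Pb = 120 − 111 = 9; sellers' price rises by Ps − P* = 132 − 120 = 12.
So producers capture 12/21 = 4/7 of each unit of subsidy.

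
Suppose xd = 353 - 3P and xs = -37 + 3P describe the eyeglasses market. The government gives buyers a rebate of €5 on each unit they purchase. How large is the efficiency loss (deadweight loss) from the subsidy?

Deadweight loss = €18.75

Pre-subsidy: 353 - 3P = -37 + 3P gives P* = 65, x* = 158.
With the rebate, buyers effectively pay Pb = Ps − 5, where Ps is the price sellers receive.
Demand in terms of Ps becomes xd = 353 − 3(Ps − 5) = 368 - 3Ps. Setting this equal to supply: 368 - 3Ps = -37 + 3Ps, so Ps = 67.5.
Buyers pay Pb = 67.5 − 5 = 62.5; x' = -37 + 3·67.5 = 165.5.
The subsidy expands output by 165.5 − 158 = 7.5 past the efficient level; on those units the gap between marginal cost and willingness to pay runs from 0 up to 5.
DWL = ½ × 5 × 7.5 = 18.75.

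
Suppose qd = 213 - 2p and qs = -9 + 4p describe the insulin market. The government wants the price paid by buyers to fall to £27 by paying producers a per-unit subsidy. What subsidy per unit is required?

At a buyer price of 27, quantity demanded is 213 − 2·27 = 159.
Sellers supply 159 only when they receive ps with -9 + 4·ps = 159, i.e. ps = 42.
s = ps − pb = 42 − 27 = 15.

Required subsidy s = £15 per unit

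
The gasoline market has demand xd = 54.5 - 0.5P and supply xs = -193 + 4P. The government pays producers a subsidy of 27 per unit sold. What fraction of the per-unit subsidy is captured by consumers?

Pre-subsidy: 54.5 - 0.5P = -193 + 4P gives P* = 55, x* = 27.
With the subsidy, sellers receive Ps = Pb + 27 for each unit, where Pb is the price buyers pay.
Supply in terms of Pb becomes xs = -193 + 4(Pb + 27) = -85 + 4Pb. Setting this equal to demand: 54.5 - 0.5Pb = -85 + 4Pb, so Pb = 31.
Sellers receive Ps = 31 + 27 = 58; x' = 54.5 − 0.5·31 = 39.
Buyers' price falls by P* − Pb = 55 − 31 = 24; sellers' price rises by Ps − P* = 58 − 55 = 3.
So consumers capture 24/27 = 8/9 of each unit of subsidy.

Consumer share = 8/9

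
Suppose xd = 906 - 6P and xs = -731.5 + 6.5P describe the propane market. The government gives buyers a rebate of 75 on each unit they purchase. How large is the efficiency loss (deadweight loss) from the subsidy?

Pre-subsidy: 906 - 6P = -731.5 + 6.5P gives P* = 131, x* = 120.
With the rebate, buyers effectively pay Pb = Ps − 75, where Ps is the price sellers receive.
Demand in terms of Ps becomes xd = 906 − 6(Ps − 75) = 1356 - 6Ps. Setting this equal to supply: 1356 - 6Ps = -731.5 + 6.5Ps, so Ps = 167.
Buyers pay Pb = 167 − 75 = 92; x' = -731.5 + 6.5·167 = 354.
The subsidy expands output by 354 − 120 = 234 past the efficient level; on those units the gap between marginal cost and willingness to pay runs from 0 up to 75.
DWL = ½ × 75 × 234 = 8775.

Deadweight loss = 8775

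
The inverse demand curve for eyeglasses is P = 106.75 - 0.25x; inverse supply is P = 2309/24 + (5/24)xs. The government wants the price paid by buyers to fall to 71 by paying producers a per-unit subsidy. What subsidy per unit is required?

Required subsidy s = 55 per unit

At a buyer price of 71, quantity demanded is 427 − 4·71 = 143.
Sellers supply 143 only when they receive Ps = 2309/24 + (5/24)·143 = 126.
s = Ps − Pb = 126 − 71 = 55.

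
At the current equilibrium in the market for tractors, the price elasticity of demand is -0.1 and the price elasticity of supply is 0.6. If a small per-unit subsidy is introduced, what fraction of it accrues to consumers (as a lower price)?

Consumer share = 6/7

For a small subsidy around the equilibrium, the benefit split depends on the relative slopes, which at a point are proportional to the elasticities.
Buyer share = εs/(εs + |εd|) = 0.6/(0.6 + 0.1) = 6/7; seller share = |εd|/(εs + |εd|) = 1/7.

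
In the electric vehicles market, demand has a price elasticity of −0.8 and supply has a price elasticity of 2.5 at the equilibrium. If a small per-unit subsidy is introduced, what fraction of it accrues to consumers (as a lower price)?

Consumer share = 25/33

For a small subsidy around the equilibrium, the benefit split depends on the relative slopes, which at a point are proportional to the elasticities.
Buyer share = εs/(εs + |εd|) = 2.5/(2.5 + 0.8) = 25/33; seller share = |εd|/(εs + |εd|) = 8/33.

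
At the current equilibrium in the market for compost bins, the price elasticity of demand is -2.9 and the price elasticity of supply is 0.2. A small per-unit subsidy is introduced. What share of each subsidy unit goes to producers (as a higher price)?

For a small subsidy around the equilibrium, the benefit split depends on the relative slopes, which at a point are proportional to the elasticities.
Buyer share = εs/(εs + |εd|) = 0.2/(0.2 + 2.9) = 2/31; seller share = |εd|/(εs + |εd|) = 29/31.
So producers capture 29/31 of the subsidy.

Producer share = 29/31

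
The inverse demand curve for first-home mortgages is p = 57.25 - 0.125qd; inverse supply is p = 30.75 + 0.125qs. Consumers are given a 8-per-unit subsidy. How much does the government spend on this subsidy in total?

Government cost = 1104

Pre-subsidy: 57.25 - 0.125q = 30.75 + 0.125q gives q* = 106 and p* = 44.
With the rebate, buyers effectively pay pb = ps − 8, where ps is the price sellers receive.
On the curves, pb = 57.25 - 0.125q and ps = 30.75 + 0.125q; the wedge ps − pb = 8 gives 30.75 + 0.125q − (57.25 - 0.125q) = 8, so q' = 138.
Then pb = 57.25 − 0.125·138 = 40 and ps = 30.75 + 0.125·138 = 48.
Government outlay = subsidy × quantity = 8 × 138 = 1104.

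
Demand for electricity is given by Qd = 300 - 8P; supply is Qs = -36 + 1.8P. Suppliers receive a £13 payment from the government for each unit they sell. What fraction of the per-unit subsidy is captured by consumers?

Pre-subsidy: 300 - 8P = -36 + 1.8P gives P* = 240/7, Q* = 180/7.
With the subsidy, sellers receive Ps = Pb + 13 for each unit, where Pb is the price buyers pay.
Supply in terms of Pb becomes Qs = -36 + 1.8(Pb + 13) = -12.6 + 1.8Pb. Setting this equal to demand: 300 - 8Pb = -12.6 + 1.8Pb, so Pb = 1563/49.
Sellers receive Ps = 1563/49 + 13 = 2200/49; Q' = 300 − 8·(1563/49) = 2196/49.
Buyers' price falls by P* − Pb = 240/7 − 1563/49 = 117/49; sellers' price rises by Ps − P* = 2200/49 − 240/7 = 520/49.
So consumers capture (117/49)/13 = 9/49 of each unit of subsidy.

Consumer share = 9/49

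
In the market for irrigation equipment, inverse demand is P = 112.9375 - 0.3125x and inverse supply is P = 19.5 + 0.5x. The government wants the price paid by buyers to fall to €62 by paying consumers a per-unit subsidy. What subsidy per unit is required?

Required subsidy s = €39 per unit

At a buyer price of 62, quantity demanded is 361.4 − 3.2·62 = 163.
Sellers supply 163 only when they receive Ps = 19.5 + 0.5·163 = 101.
s = Ps − Pb = 101 − 62 = 39.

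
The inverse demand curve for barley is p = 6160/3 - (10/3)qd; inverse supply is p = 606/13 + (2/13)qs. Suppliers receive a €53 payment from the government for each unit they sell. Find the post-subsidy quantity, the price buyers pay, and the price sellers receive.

Pre-subsidy: 6160/3 - (10/3)q = 606/13 + (2/13)q gives q* = 39131/68 and p* = 4595/34.
With the subsidy, sellers receive ps = pb + 53 for each unit, where pb is the price buyers pay.
On the curves, pb = 6160/3 - (10/3)q and ps = 606/13 + (2/13)q; the wedge ps − pb = 53 gives 606/13 + (2/13)q − (6160/3 - (10/3)q) = 53, so q' = 80329/136.
Then pb = 6160/3 − (10/3)·(80329/136) = 5745/68 and ps = 606/13 + (2/13)·(80329/136) = 9349/68.

q' = 80329/136; buyers pay 5745/68; sellers receive 9349/68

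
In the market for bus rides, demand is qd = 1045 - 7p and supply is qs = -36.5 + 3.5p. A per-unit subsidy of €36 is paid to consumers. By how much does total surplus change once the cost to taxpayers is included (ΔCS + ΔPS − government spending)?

Net change in total surplus = -€1512

Pre-subsidy: 1045 - 7p = -36.5 + 3.5p gives p* = 103, q* = 324.
With the rebate, buyers effectively pay pb = ps − 36, where ps is the price sellers receive.
Demand in terms of ps becomes qd = 1045 − 7(ps − 36) = 1297 - 7ps. Setting this equal to supply: 1297 - 7ps = -36.5 + 3.5ps, so ps = 127.
Buyers pay pb = 127 − 36 = 91; q' = -36.5 + 3.5·127 = 408.
ΔCS = ½(324 + 408)(103 − 91) = 4392; ΔPS = ½(324 + 408)(127 − 103) = 8784.
Government spending = 36 × 408 = 14688.
Net change = 4392 + 8784 − 14688 = -1512. The loss equals the DWL triangle ½·36·84.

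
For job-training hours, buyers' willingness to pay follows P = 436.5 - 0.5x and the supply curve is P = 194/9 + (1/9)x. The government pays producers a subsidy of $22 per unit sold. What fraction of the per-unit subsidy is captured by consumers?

Consumer share = 9/11

Pre-subsidy: 436.5 - 0.5x = 194/9 + (1/9)x gives x* = 679 and P* = 97.
With the subsidy, sellers receive Ps = Pb + 22 for each unit, where Pb is the price buyers pay.
On the curves, Pb = 436.5 - 0.5x and Ps = 194/9 + (1/9)x; the wedge Ps − Pb = 22 gives 194/9 + (1/9)x − (436.5 - 0.5x) = 22, so x' = 715.
Then Pb = 436.5 − 0.5·715 = 79 and Ps = 194/9 + (1/9)·715 = 101.
Buyers' price falls by P* − Pb = 97 − 79 = 18; sellers' price rises by Ps − P* = 101 − 97 = 4.
So consumers capture 18/22 = 9/11 of each unit of subsidy.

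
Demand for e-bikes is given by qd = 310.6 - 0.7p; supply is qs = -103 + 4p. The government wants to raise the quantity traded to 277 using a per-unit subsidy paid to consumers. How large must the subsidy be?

Required subsidy s = 47 per unit

At q = 277, invert demand for the buyer price: pb = (310.6 − 277)/0.7 = 48; invert supply for the seller price: ps = (277 − (-103))/4 = 95.
The subsidy must fill the gap: s = ps − pb = 95 − 48 = 47.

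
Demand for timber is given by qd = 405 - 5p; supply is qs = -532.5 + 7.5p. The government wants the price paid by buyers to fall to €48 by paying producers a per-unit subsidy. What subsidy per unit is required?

Required subsidy s = €45 per unit

At a buyer price of 48, quantity demanded is 405 − 5·48 = 165.
Sellers supply 165 only when they receive ps with -532.5 + 7.5·ps = 165, i.e. ps = 93.
s = ps − pb = 93 − 48 = 45.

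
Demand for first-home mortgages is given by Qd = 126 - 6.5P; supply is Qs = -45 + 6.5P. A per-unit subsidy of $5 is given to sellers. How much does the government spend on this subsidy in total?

Pre-subsidy: 126 - 6.5P = -45 + 6.5P gives P* = 171/13, Q* = 40.5.
With the subsidy, sellers receive Ps = Pb + 5 for each unit, where Pb is the price buyers pay.
Supply in terms of Pb becomes Qs = -45 + 6.5(Pb + 5) = -12.5 + 6.5Pb. Setting this equal to demand: 126 - 6.5Pb = -12.5 + 6.5Pb, so Pb = 277/26.
Sellers receive Ps = 277/26 + 5 = 407/26; Q' = 126 − 6.5·(277/26) = 56.75.
Government outlay = subsidy × quantity = 5 × 56.75 = 283.75.

Government cost = $283.75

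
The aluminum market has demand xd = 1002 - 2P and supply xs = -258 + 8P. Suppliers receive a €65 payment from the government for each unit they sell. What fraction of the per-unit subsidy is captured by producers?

Producer share = 0.2

Pre-subsidy: 1002 - 2P = -258 + 8P gives P* = 126, x* = 750.
With the subsidy, sellers receive Ps = Pb + 65 for each unit, where Pb is the price buyers pay.
Supply in terms of Pb becomes xs = -258 + 8(Pb + 65) = 262 + 8Pb. Setting this equal to demand: 1002 - 2Pb = 262 + 8Pb, so Pb = 74.
Sellers receive Ps = 74 + 65 = 139; x' = 1002 − 2·74 = 854.
Buyers' price falls by P* − Pb = 126 − 74 = 52; sellers' price rises by Ps − P* = 139 − 126 = 13.
So producers capture 13/65 = 0.2 of each unit of subsidy.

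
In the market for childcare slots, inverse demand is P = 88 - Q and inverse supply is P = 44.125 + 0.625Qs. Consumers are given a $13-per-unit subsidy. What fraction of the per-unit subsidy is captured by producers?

Producer share = 5/13

Pre-subsidy: 88 - Q = 44.125 + 0.625Q gives Q* = 27 and P* = 61.
With the rebate, buyers effectively pay Pb = Ps − 13, where Ps is the price sellers receive.
On the curves, Pb = 88 - Q and Ps = 44.125 + 0.625Q; the wedge Ps − Pb = 13 gives 44.125 + 0.625Q − (88 - Q) = 13, so Q' = 35.
Then Pb = 88 − 1·35 = 53 and Ps = 44.125 + 0.625·35 = 66.
Buyers' price falls by P* − Pb = 61 − 53 = 8; sellers' price rises by Ps − P* = 66 − 61 = 5.
So producers capture 5/13 = 5/13 of each unit of subsidy.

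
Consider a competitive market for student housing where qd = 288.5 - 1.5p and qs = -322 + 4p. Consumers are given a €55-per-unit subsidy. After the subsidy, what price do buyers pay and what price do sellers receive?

Pre-subsidy: 288.5 - 1.5p = -322 + 4p gives p* = 111, q* = 122.
With the rebate, buyers effectively pay pb = ps − 55, where ps is the price sellers receive.
Demand in terms of ps becomes qd = 288.5 − 1.5(ps − 55) = 371 - 1.5ps. Setting this equal to supply: 371 - 1.5ps = -322 + 4ps, so ps = 126.
Buyers pay pb = 126 − 55 = 71; q' = -322 + 4·126 = 182.

Buyers pay €71; sellers receive €126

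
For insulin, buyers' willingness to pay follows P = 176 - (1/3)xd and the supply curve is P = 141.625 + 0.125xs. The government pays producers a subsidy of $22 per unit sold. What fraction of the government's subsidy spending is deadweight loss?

Pre-subsidy: 176 - (1/3)x = 141.625 + 0.125x gives x* = 75 and P* = 151.
With the subsidy, sellers receive Ps = Pb + 22 for each unit, where Pb is the price buyers pay.
On the curves, Pb = 176 - (1/3)x and Ps = 141.625 + 0.125x; the wedge Ps − Pb = 22 gives 141.625 + 0.125x − (176 - (1/3)x) = 22, so x' = 123.
Then Pb = 176 − (1/3)·123 = 135 and Ps = 141.625 + 0.125·123 = 157.
ΔCS = ½(75 + 123)(151 − 135) = 1584; ΔPS = ½(75 + 123)(157 − 151) = 594.
Government spending = 22 × 123 = 2706.
DWL = ½ × 22 × (123 − 75) = 528; fraction = 528 / 2706 = 8/41.

DWL / government spending = 8/41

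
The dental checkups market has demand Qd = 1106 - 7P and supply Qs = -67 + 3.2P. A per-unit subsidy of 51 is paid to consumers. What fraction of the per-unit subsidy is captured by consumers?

Pre-subsidy: 1106 - 7P = -67 + 3.2P gives P* = 115, Q* = 301.
With the rebate, buyers effectively pay Pb = Ps − 51, where Ps is the price sellers receive.
Demand in terms of Ps becomes Qd = 1106 − 7(Ps − 51) = 1463 - 7Ps. Setting this equal to supply: 1463 - 7Ps = -67 + 3.2Ps, so Ps = 150.
Buyers pay Pb = 150 − 51 = 99; Q' = -67 + 3.2·150 = 413.
Buyers' price falls by P* − Pb = 115 − 99 = 16; sellers' price rises by Ps − P* = 150 − 115 = 35.
So consumers capture 16/51 = 16/51 of each unit of subsidy.

Consumer share = 16/51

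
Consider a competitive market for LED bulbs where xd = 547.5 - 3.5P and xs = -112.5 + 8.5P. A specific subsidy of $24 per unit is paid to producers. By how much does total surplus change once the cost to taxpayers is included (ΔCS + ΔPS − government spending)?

Pre-subsidy: 547.5 - 3.5P = -112.5 + 8.5P gives P* = 55, x* = 355.
With the subsidy, sellers receive Ps = Pb + 24 for each unit, where Pb is the price buyers pay.
Supply in terms of Pb becomes xs = -112.5 + 8.5(Pb + 24) = 91.5 + 8.5Pb. Setting this equal to demand: 547.5 - 3.5Pb = 91.5 + 8.5Pb, so Pb = 38.
Sellers receive Ps = 38 + 24 = 62; x' = 547.5 − 3.5·38 = 414.5.
ΔCS = ½(355 + 414.5)(55 − 38) = 6540.75; ΔPS = ½(355 + 414.5)(62 − 55) = 2693.25.
Government spending = 24 × 414.5 = 9948.
Net change = 6540.75 + 2693.25 − 9948 = -714. The loss equals the DWL triangle ½·24·59.5.

Net change in total surplus = -$714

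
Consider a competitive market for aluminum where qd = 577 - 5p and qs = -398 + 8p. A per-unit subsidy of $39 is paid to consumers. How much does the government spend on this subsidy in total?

Government cost = $12558

Pre-subsidy: 577 - 5p = -398 + 8p gives p* = 75, q* = 202.
With the rebate, buyers effectively pay pb = ps − 39, where ps is the price sellers receive.
Demand in terms of ps becomes qd = 577 − 5(ps − 39) = 772 - 5ps. Setting this equal to supply: 772 - 5ps = -398 + 8ps, so ps = 90.
Buyers pay pb = 90 − 39 = 51; q' = -398 + 8·90 = 322.
Government outlay = subsidy × quantity = 39 × 322 = 12558.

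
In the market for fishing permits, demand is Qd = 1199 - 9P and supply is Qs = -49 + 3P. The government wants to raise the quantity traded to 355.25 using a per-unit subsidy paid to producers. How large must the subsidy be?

At Q = 355.25, invert demand for the buyer price: Pb = (1199 − 355.25)/9 = 93.75; invert supply for the seller price: Ps = (355.25 − (-49))/3 = 134.75.
The subsidy must fill the gap: s = Ps − Pb = 134.75 − 93.75 = 41.

Required subsidy s = 41 per unit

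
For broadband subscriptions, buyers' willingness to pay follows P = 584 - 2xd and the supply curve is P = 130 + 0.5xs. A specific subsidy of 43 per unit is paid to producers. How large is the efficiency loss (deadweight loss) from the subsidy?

Pre-subsidy: 584 - 2x = 130 + 0.5x gives x* = 181.6 and P* = 220.8.
With the subsidy, sellers receive Ps = Pb + 43 for each unit, where Pb is the price buyers pay.
On the curves, Pb = 584 - 2x and Ps = 130 + 0.5x; the wedge Ps − Pb = 43 gives 130 + 0.5x − (584 - 2x) = 43, so x' = 198.8.
Then Pb = 584 − 2·198.8 = 186.4 and Ps = 130 + 0.5·198.8 = 229.4.
The subsidy expands output by 198.8 − 181.6 = 17.2 past the efficient level; on those units the gap between marginal cost and willingness to pay runs from 0 up to 43.
DWL = ½ × 43 × 17.2 = 369.8.

Deadweight loss = 369.8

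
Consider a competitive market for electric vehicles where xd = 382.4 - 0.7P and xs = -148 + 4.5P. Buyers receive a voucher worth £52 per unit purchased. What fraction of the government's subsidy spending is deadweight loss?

DWL / government spending = 63/1370

Pre-subsidy: 382.4 - 0.7P = -148 + 4.5P gives P* = 102, x* = 311.
With the rebate, buyers effectively pay Pb = Ps − 52, where Ps is the price sellers receive.
Demand in terms of Ps becomes xd = 382.4 − 0.7(Ps − 52) = 418.8 - 0.7Ps. Setting this equal to supply: 418.8 - 0.7Ps = -148 + 4.5Ps, so Ps = 109.
Buyers pay Pb = 109 − 52 = 57; x' = -148 + 4.5·109 = 342.5.
ΔCS = ½(311 + 342.5)(102 − 57) = 14703.75; ΔPS = ½(311 + 342.5)(109 − 102) = 2287.25.
Government spending = 52 × 342.5 = 17810.
DWL = ½ × 52 × (342.5 − 311) = 819; fraction = 819 / 17810 = 63/1370.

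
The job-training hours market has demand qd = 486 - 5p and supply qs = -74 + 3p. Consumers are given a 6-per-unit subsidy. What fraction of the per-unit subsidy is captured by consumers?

Consumer share = 0.375

Pre-subsidy: 486 - 5p = -74 + 3p gives p* = 70, q* = 136.
With the rebate, buyers effectively pay pb = ps − 6, where ps is the price sellers receive.
Demand in terms of ps becomes qd = 486 − 5(ps − 6) = 516 - 5ps. Setting this equal to supply: 516 - 5ps = -74 + 3ps, so ps = 73.75.
Buyers pay pb = 73.75 − 6 = 67.75; q' = -74 + 3·73.75 = 147.25.
Buyers' price falls by p* − pb = 70 − 67.75 = 2.25; sellers' price rises by ps − p* = 73.75 − 70 = 3.75.
So consumers capture 2.25/6 = 0.375 of each unit of subsidy.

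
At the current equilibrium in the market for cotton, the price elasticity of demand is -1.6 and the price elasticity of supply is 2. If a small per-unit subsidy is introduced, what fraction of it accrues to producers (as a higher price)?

For a small subsidy around the equilibrium, the benefit split depends on the relative slopes, which at a point are proportional to the elasticities.
Buyer share = εs/(εs + |εd|) = 2/(2 + 1.6) = 5/9; seller share = |εd|/(εs + |εd|) = 4/9.
So producers capture 4/9 of the subsidy.

Producer share = 4/9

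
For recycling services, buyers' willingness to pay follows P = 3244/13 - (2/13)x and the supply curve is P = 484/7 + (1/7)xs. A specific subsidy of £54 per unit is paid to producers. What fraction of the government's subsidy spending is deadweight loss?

Pre-subsidy: 3244/13 - (2/13)x = 484/7 + (1/7)x gives x* = 608 and P* = 156.
With the subsidy, sellers receive Ps = Pb + 54 for each unit, where Pb is the price buyers pay.
On the curves, Pb = 3244/13 - (2/13)x and Ps = 484/7 + (1/7)x; the wedge Ps − Pb = 54 gives 484/7 + (1/7)x − (3244/13 - (2/13)x) = 54, so x' = 790.
Then Pb = 3244/13 − (2/13)·790 = 128 and Ps = 484/7 + (1/7)·790 = 182.
ΔCS = ½(608 + 790)(156 − 128) = 19572; ΔPS = ½(608 + 790)(182 − 156) = 18174.
Government spending = 54 × 790 = 42660.
DWL = ½ × 54 × (790 − 608) = 4914; fraction = 4914 / 42660 = 91/790.

DWL / government spending = 91/790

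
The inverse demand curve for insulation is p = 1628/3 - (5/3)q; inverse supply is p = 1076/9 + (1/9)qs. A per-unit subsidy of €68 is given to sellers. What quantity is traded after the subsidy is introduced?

q' = 276.25

Pre-subsidy: 1628/3 - (5/3)q = 1076/9 + (1/9)q gives q* = 238 and p* = 146.
With the subsidy, sellers receive ps = pb + 68 for each unit, where pb is the price buyers pay.
On the curves, pb = 1628/3 - (5/3)q and ps = 1076/9 + (1/9)q; the wedge ps − pb = 68 gives 1076/9 + (1/9)q − (1628/3 - (5/3)q) = 68, so q' = 276.25.
Then pb = 1628/3 − (5/3)·276.25 = 82.25 and ps = 1076/9 + (1/9)·276.25 = 150.25.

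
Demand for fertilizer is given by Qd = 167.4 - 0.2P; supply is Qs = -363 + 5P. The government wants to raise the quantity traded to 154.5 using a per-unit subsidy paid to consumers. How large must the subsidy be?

Required subsidy s = 39 per unit

At Q = 154.5, invert demand for the buyer price: Pb = (167.4 − 154.5)/0.2 = 64.5; invert supply for the seller price: Ps = (154.5 − (-363))/5 = 103.5.
The subsidy must fill the gap: s = Ps − Pb = 103.5 − 64.5 = 39.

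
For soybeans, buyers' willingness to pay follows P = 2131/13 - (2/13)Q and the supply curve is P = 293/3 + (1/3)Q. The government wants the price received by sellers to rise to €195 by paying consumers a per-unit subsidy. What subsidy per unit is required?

Required subsidy s = €76 per unit

At a seller price of 195, quantity supplied is -293 + 3·195 = 292.
Buyers absorb 292 only when they pay Pb = 2131/13 − (2/13)·292 = 119.
s = Ps − Pb = 195 − 119 = 76.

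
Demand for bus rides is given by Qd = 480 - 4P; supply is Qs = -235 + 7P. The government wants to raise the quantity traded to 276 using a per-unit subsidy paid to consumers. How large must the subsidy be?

At Q = 276, invert demand for the buyer price: Pb = (480 − 276)/4 = 51; invert supply for the seller price: Ps = (276 − (-235))/7 = 73.
The subsidy must fill the gap: s = Ps − Pb = 73 − 51 = 22.

Required subsidy s = 22 per unit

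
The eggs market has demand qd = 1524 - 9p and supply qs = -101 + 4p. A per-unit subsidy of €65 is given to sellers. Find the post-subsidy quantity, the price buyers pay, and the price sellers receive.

Pre-subsidy: 1524 - 9p = -101 + 4p gives p* = 125, q* = 399.
With the subsidy, sellers receive ps = pb + 65 for each unit, where pb is the price buyers pay.
Supply in terms of pb becomes qs = -101 + 4(pb + 65) = 159 + 4pb. Setting this equal to demand: 1524 - 9pb = 159 + 4pb, so pb = 105.
Sellers receive ps = 105 + 65 = 170; q' = 1524 − 9·105 = 579.

q' = 579; buyers pay €105; sellers receive €170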